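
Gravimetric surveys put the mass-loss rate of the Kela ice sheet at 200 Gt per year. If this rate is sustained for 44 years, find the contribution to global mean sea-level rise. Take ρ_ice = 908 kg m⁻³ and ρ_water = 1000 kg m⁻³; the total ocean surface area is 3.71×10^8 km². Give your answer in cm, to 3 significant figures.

≈ 2.37 cm

Total mass lost = 200 Gt/yr × 44 yr = 8800 Gt = 8.800×10^15 kg.
ρ_w = 1000 kg m⁻³, so water volume = 8.800×10^15 / 1000 = 8.800×10^12 m³.
Δh = 8.800×10^12 / 3.71×10^14 = 0.0237 m = 2.37 cm.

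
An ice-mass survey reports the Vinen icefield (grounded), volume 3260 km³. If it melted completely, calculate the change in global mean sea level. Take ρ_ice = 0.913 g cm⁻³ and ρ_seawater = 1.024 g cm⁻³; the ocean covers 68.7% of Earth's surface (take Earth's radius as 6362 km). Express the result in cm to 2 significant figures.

Vinen: 3260 km³ × (913/1024) = 2907 km³ of water.
Spread over 3.49×10^14 m² of ocean, Δh = 2.907×10^12 / 3.49×10^14 = 8.32×10^-3 m = 0.83 cm.

≈ 0.83 cm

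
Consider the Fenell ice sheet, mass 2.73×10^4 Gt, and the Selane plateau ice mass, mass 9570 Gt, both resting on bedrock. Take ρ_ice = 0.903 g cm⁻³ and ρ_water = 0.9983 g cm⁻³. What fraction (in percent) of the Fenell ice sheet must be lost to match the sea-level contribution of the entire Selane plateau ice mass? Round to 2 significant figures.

Equal sea-level rise means equal mass of meltwater, i.e. equal mass of ice lost.
Ice mass of Selane: 9.570×10^15 kg; ice mass of Fenell: 2.730×10^16 kg.
Fraction required = 9.570×10^15 / 2.730×10^16 = 0.351 → 35 %.

≈ 35 %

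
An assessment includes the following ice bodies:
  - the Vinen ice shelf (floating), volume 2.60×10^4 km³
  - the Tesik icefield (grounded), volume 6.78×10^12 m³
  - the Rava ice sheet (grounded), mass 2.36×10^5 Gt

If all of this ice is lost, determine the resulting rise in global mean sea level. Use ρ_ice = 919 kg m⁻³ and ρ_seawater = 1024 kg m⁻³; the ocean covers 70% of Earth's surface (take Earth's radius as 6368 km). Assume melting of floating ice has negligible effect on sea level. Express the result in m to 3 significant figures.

≈ 0.663 m

The Vinen ice shelf is floating and already displaces its own weight of water, so its melt adds essentially nothing to sea level.
Tesik: 6.78×10^12 m³ × (919/1024) = 6.085×10^12 m³ of water.
Rava: 2.36×10^5 Gt = 2.360×10^17 kg; dividing by ρ_w = 1024 kg m⁻³ gives 2.305×10^14 m³ of water.
Total added water ≈ 2.366×10^14 m³ over 3.57×10^14 m² → Δh = 0.663 m.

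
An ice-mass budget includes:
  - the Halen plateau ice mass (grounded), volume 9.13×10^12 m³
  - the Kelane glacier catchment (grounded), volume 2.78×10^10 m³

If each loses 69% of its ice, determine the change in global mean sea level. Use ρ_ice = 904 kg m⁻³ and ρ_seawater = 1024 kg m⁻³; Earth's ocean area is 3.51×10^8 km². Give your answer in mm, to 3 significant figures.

≈ 15.9 mm

Halen: 0.69 × 9.13×10^12 m³ × (904/1024) = 5.561×10^12 m³ of water.
Kelane: 0.69 × 2.78×10^10 m³ × (904/1024) = 1.693×10^10 m³ of water.
Total added water ≈ 5.578×10^12 m³ over 3.51×10^14 m² → Δh = 0.0159 m = 15.9 mm.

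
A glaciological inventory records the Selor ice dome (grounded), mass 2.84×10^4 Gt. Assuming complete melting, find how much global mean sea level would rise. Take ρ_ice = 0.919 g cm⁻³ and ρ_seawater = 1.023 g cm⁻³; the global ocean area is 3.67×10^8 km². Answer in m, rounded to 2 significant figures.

≈ 0.076 m

Selor: 2.84×10^4 Gt = 2.840×10^16 kg; dividing by ρ_w = 1.023 g cm⁻³ = 1023 kg m⁻³ gives 2.776×10^13 m³ of water.
Spread over 3.67×10^14 m² of ocean, Δh = 2.776×10^13 / 3.67×10^14 = 0.0756 m.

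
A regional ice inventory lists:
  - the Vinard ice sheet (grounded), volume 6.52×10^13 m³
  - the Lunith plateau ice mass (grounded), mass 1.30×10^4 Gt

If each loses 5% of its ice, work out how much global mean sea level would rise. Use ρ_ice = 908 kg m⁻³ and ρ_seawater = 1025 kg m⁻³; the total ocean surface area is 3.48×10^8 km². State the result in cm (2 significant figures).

Vinard: 0.05 × 6.52×10^13 m³ × (908/1025) = 2.888×10^12 m³ of water.
Lunith: 0.05 × 1.30×10^4 Gt = 6.500×10^14 kg; dividing by ρ_w = 1025 kg m⁻³ gives 6.341×10^11 m³ of water.
Total added water ≈ 3.522×10^12 m³ over 3.48×10^14 m² → Δh = 0.0101 m = 1.0 cm.

≈ 1.0 cm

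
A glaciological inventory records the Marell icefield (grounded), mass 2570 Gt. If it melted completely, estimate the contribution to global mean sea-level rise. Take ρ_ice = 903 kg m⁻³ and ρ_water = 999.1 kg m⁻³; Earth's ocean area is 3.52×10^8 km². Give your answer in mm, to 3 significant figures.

Marell: 2570 Gt = 2.570×10^15 kg; dividing by ρ_w = 999.1 kg m⁻³ gives 2.572×10^12 m³ of water.
Spread over 3.52×10^14 m² of ocean, Δh = 2.572×10^12 / 3.52×10^14 = 7.31×10^-3 m = 7.31 mm.

≈ 7.31 mm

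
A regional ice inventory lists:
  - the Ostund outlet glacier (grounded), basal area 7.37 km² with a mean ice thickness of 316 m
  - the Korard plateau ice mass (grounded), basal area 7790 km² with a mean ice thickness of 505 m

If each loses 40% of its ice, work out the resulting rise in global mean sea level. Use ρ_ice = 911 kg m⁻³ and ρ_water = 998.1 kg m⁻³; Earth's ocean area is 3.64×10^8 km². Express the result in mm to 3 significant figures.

Ostund: ice volume = 7.37 km² × 316 m = 2.329 km³; 0.4 × 2.329 × (911/998.1) = 0.8503 km³ of water.
Korard: ice volume = 7790 km² × 505 m = 3934 km³; 0.4 × 3934 × (911/998.1) = 1436 km³ of water.
Total added water ≈ 1.437×10^12 m³ over 3.64×10^14 m² → Δh = 3.95×10^-3 m = 3.95 mm.

≈ 3.95 mm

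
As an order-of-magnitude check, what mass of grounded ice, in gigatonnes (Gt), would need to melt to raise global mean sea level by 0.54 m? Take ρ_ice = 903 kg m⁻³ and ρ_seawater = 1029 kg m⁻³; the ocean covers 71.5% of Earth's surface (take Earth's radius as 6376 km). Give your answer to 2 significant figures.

Required water volume = Δh × A = 0.54 m × 3.65×10^14 m² = 1.972×10^14 m³.
ρ_w = 1029 kg m⁻³, so the mass of water = 1.972×10^14 m³ × 1029 kg m⁻³ = 2.030×10^17 kg = 2.0×10^5 Gt (and the same mass of ice, by conservation).

≈ 2.0×10^5 Gt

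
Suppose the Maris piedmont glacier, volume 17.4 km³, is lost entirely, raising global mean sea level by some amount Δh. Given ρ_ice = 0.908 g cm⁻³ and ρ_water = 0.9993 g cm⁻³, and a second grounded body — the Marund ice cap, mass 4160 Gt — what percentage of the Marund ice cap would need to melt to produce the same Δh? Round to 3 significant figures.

≈ 0.380 %

Equal sea-level rise means equal mass of meltwater, i.e. equal mass of ice lost.
Ice mass of Maris: 1.580×10^13 kg; ice mass of Marund: 4.160×10^15 kg.
Fraction required = 1.580×10^13 / 4.160×10^15 = 3.80×10^-3 → 0.380 %.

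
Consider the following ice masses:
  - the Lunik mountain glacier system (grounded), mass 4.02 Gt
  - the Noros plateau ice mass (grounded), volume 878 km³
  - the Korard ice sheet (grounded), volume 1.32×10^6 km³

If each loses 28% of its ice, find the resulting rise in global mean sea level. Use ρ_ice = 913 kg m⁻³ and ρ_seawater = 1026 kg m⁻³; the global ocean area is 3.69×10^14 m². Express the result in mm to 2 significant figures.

≈ 890 mm

Lunik: 0.28 × 4.02 Gt = 1.126×10^12 kg; dividing by ρ_w = 1026 kg m⁻³ gives 1.097×10^9 m³ of water.
Noros: 0.28 × 878 km³ × (913/1026) = 218.8 km³ of water.
Korard: 0.28 × 1.32×10^6 km³ × (913/1026) = 3.289×10^5 km³ of water.
Total added water ≈ 3.291×10^14 m³ over 3.69×10^14 m² → Δh = 0.892 m = 890 mm.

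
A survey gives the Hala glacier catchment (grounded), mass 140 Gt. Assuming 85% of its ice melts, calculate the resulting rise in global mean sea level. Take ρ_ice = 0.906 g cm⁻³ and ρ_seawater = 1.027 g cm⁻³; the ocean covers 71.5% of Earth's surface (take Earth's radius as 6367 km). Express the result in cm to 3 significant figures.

Hala: 0.85 × 140 Gt = 1.190×10^14 kg; dividing by ρ_w = 1.027 g cm⁻³ = 1027 kg m⁻³ gives 1.159×10^11 m³ of water.
Spread over 3.64×10^14 m² of ocean, Δh = 1.159×10^11 / 3.64×10^14 = 3.18×10^-4 m = 0.0318 cm.

≈ 0.0318 cm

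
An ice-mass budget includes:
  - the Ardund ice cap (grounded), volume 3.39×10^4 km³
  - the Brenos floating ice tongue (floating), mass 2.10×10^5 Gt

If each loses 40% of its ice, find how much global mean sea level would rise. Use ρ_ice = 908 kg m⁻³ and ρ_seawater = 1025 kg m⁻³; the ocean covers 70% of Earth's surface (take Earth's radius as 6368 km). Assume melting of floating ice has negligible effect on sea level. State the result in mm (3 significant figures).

Ardund: 0.4 × 3.39×10^4 km³ × (908/1025) = 1.201×10^4 km³ of water.
The Brenos floating ice tongue is floating and already displaces its own weight of water, so its melt adds essentially nothing to sea level.
Total added water ≈ 1.201×10^13 m³ over 3.57×10^14 m² → Δh = 0.0337 m = 33.7 mm.

≈ 33.7 mm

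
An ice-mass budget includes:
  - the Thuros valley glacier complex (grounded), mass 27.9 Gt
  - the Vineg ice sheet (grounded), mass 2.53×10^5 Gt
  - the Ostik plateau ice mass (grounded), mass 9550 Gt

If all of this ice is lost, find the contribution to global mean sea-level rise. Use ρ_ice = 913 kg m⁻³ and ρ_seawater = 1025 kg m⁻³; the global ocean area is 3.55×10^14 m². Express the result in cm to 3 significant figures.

Thuros: 27.9 Gt = 2.790×10^13 kg; dividing by ρ_w = 1025 kg m⁻³ gives 2.722×10^10 m³ of water.
Vineg: 2.53×10^5 Gt = 2.530×10^17 kg; dividing by ρ_w = 1025 kg m⁻³ gives 2.468×10^14 m³ of water.
Ostik: 9550 Gt = 9.550×10^15 kg; dividing by ρ_w = 1025 kg m⁻³ gives 9.317×10^12 m³ of water.
Total added water ≈ 2.562×10^14 m³ over 3.55×10^14 m² → Δh = 0.722 m = 72.2 cm.

≈ 72.2 cm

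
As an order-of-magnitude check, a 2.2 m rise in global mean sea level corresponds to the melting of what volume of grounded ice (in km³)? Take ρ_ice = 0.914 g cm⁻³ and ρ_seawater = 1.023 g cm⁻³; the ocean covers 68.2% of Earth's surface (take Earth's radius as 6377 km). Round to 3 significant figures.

Required water volume = Δh × A = 2.2 m × 3.49×10^14 m² = 7.667×10^14 m³ = 7.667×10^5 km³.
Ice volume = water volume × ρ_w/ρ_ice = 7.667×10^5 × 1023/914 = 8.58×10^5 km³.

≈ 8.58×10^5 km³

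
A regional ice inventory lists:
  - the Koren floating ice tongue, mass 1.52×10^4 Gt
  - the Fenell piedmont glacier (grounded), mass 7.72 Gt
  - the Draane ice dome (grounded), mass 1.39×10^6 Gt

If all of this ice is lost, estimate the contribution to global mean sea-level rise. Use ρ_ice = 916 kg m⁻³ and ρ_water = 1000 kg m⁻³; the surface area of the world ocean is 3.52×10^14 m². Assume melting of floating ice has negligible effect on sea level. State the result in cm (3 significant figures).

The Koren floating ice tongue is floating and already displaces its own weight of water, so its melt adds essentially nothing to sea level.
Fenell: 7.72 Gt = 7.720×10^12 kg; dividing by ρ_w = 1000 kg m⁻³ gives 7.720×10^9 m³ of water.
Draane: 1.39×10^6 Gt = 1.390×10^18 kg; dividing by ρ_w = 1000 kg m⁻³ gives 1.390×10^15 m³ of water.
Total added water ≈ 1.390×10^15 m³ over 3.52×10^14 m² → Δh = 3.95 m = 395 cm.

≈ 395 cm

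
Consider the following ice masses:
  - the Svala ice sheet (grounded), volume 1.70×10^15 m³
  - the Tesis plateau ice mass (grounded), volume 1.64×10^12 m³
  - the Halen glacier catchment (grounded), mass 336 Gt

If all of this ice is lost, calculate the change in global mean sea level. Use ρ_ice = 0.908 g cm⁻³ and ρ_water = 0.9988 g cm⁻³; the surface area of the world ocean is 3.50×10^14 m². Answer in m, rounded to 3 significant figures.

Svala: 1.70×10^15 m³ × (908/998.8) = 1.545×10^15 m³ of water.
Tesis: 1.64×10^12 m³ × (908/998.8) = 1.491×10^12 m³ of water.
Halen: 336 Gt = 3.360×10^14 kg; dividing by ρ_w = 0.9988 g cm⁻³ = 998.8 kg m⁻³ gives 3.364×10^11 m³ of water.
Total added water ≈ 1.547×10^15 m³ over 3.50×10^14 m² → Δh = 4.42 m.

≈ 4.42 m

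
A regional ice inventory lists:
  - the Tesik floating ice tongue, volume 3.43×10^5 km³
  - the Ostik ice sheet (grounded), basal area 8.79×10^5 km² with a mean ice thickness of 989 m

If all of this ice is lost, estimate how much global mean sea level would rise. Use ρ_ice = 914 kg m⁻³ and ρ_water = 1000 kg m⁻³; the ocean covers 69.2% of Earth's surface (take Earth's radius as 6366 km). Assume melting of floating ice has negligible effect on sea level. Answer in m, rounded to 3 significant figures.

≈ 2.25 m

The Tesik floating ice tongue is floating and already displaces its own weight of water, so its melt adds essentially nothing to sea level.
Ostik: ice volume = 8.79×10^5 km² × 989 m = 8.693×10^5 km³; 8.693×10^5 × (914/1000) = 7.946×10^5 km³ of water.
Total added water ≈ 7.946×10^14 m³ over 3.52×10^14 m² → Δh = 2.25 m.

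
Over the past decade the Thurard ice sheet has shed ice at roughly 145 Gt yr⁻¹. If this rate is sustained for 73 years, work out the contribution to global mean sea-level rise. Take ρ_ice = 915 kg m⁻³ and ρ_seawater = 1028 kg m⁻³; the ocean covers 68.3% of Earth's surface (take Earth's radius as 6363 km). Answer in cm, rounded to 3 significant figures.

Total mass lost = 145 Gt/yr × 73 yr = 1.058×10^4 Gt = 1.058×10^16 kg.
ρ_w = 1028 kg m⁻³, so water volume = 1.058×10^16 / 1028 = 1.030×10^13 m³.
Δh = 1.030×10^13 / 3.47×10^14 = 0.0296 m = 2.96 cm.

≈ 2.96 cm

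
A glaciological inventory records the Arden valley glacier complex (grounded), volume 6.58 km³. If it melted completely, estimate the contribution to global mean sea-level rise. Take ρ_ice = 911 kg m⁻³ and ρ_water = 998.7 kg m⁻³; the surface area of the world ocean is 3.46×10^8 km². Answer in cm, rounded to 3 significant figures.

Arden: 6.58 km³ × (911/998.7) = 6.002 km³ of water.
Spread over 3.46×10^14 m² of ocean, Δh = 6.002×10^9 / 3.46×10^14 = 1.73×10^-5 m = 1.73×10^-3 cm.

≈ 1.73×10^-3 cm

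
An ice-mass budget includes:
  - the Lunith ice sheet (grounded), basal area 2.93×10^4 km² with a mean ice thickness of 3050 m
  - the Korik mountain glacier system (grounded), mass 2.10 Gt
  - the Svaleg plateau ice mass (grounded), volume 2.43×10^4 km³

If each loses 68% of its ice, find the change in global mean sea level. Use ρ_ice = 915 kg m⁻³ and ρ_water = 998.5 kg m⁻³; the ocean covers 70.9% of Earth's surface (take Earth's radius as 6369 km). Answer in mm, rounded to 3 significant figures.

≈ 196 mm

Lunith: ice volume = 2.93×10^4 km² × 3050 m = 8.936×10^4 km³; 0.68 × 8.936×10^4 × (915/998.5) = 5.569×10^4 km³ of water.
Korik: 0.68 × 2.10 Gt = 1.428×10^12 kg; dividing by ρ_w = 998.5 kg m⁻³ gives 1.430×10^9 m³ of water.
Svaleg: 0.68 × 2.43×10^4 km³ × (915/998.5) = 1.514×10^4 km³ of water.
Total added water ≈ 7.083×10^13 m³ over 3.61×10^14 m² → Δh = 0.196 m = 196 mm.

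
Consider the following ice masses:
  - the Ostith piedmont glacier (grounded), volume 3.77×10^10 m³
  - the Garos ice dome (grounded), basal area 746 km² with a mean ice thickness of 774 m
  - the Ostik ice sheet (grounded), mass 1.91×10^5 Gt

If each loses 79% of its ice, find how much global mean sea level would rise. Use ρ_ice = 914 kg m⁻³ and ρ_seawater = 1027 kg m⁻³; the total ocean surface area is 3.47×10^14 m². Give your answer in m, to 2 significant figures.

≈ 0.42 m

Ostith: 0.79 × 3.77×10^10 m³ × (914/1027) = 2.651×10^10 m³ of water.
Garos: ice volume = 746 km² × 774 m = 577.4 km³; 0.79 × 577.4 × (914/1027) = 406.0 km³ of water.
Ostik: 0.79 × 1.91×10^5 Gt = 1.509×10^17 kg; dividing by ρ_w = 1027 kg m⁻³ gives 1.469×10^14 m³ of water.
Total added water ≈ 1.474×10^14 m³ over 3.47×10^14 m² → Δh = 0.425 m.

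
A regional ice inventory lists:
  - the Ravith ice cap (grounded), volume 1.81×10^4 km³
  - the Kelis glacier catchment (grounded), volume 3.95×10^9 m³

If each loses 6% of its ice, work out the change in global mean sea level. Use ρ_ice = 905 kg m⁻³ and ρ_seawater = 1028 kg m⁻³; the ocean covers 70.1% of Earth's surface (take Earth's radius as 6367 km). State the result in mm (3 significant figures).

Ravith: 0.06 × 1.81×10^4 km³ × (905/1028) = 956.1 km³ of water.
Kelis: 0.06 × 3.95×10^9 m³ × (905/1028) = 2.086×10^8 m³ of water.
Total added water ≈ 9.563×10^11 m³ over 3.57×10^14 m² → Δh = 2.68×10^-3 m = 2.68 mm.

≈ 2.68 mm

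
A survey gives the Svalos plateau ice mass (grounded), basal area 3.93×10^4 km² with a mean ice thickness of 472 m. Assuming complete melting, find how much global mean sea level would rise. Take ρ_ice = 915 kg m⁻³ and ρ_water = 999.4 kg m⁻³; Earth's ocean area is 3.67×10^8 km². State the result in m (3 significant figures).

Svalos: ice volume = 3.93×10^4 km² × 472 m = 1.855×10^4 km³; 1.855×10^4 × (915/999.4) = 1.698×10^4 km³ of water.
Spread over 3.67×10^14 m² of ocean, Δh = 1.698×10^13 / 3.67×10^14 = 0.0463 m.

≈ 0.0463 m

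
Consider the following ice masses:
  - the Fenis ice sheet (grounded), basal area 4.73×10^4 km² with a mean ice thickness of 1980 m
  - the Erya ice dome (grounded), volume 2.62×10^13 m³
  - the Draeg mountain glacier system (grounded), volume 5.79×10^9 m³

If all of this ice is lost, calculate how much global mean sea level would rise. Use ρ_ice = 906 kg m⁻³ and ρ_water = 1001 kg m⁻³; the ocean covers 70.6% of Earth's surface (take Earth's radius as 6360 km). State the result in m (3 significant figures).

≈ 0.302 m

Fenis: ice volume = 4.73×10^4 km² × 1980 m = 9.365×10^4 km³; 9.365×10^4 × (906/1001) = 8.477×10^4 km³ of water.
Erya: 2.62×10^13 m³ × (906/1001) = 2.371×10^13 m³ of water.
Draeg: 5.79×10^9 m³ × (906/1001) = 5.240×10^9 m³ of water.
Total added water ≈ 1.085×10^14 m³ over 3.59×10^14 m² → Δh = 0.302 m.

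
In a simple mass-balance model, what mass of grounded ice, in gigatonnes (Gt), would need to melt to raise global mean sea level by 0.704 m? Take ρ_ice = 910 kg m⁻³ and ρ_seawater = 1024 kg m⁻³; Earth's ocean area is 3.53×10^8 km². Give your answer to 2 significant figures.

≈ 2.5×10^5 Gt

Required water volume = Δh × A = 0.704 m × 3.53×10^14 m² = 2.485×10^14 m³.
ρ_w = 1024 kg m⁻³, so the mass of water = 2.485×10^14 m³ × 1024 kg m⁻³ = 2.545×10^17 kg = 2.5×10^5 Gt (and the same mass of ice, by conservation).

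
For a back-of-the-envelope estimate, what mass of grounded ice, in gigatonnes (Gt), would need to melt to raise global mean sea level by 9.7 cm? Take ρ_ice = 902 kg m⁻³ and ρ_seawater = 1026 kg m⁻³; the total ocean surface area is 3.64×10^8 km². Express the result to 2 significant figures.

≈ 3.6×10^4 Gt

Required water volume = Δh × A = 0.097 m × 3.64×10^14 m² = 3.531×10^13 m³.
ρ_w = 1026 kg m⁻³, so the mass of water = 3.531×10^13 m³ × 1026 kg m⁻³ = 3.623×10^16 kg = 3.6×10^4 Gt (and the same mass of ice, by conservation).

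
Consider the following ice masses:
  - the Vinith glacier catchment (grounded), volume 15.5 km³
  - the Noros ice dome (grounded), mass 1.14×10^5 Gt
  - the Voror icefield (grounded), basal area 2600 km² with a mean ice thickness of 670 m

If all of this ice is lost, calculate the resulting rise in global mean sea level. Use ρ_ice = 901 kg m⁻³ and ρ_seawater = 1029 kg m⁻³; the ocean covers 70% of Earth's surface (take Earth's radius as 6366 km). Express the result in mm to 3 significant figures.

Vinith: 15.5 km³ × (901/1029) = 13.57 km³ of water.
Noros: 1.14×10^5 Gt = 1.140×10^17 kg; dividing by ρ_w = 1029 kg m⁻³ gives 1.108×10^14 m³ of water.
Voror: ice volume = 2600 km² × 670 m = 1742 km³; 1742 × (901/1029) = 1525 km³ of water.
Total added water ≈ 1.123×10^14 m³ over 3.56×10^14 m² → Δh = 0.315 m = 315 mm.

≈ 315 mm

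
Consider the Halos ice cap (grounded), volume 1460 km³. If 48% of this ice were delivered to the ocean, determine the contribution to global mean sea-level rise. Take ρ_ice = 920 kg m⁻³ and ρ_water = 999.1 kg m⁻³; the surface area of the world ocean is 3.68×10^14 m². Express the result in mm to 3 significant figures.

≈ 1.75 mm

Halos: 0.48 × 1460 km³ × (920/999.1) = 645.3 km³ of water.
Spread over 3.68×10^14 m² of ocean, Δh = 6.453×10^11 / 3.68×10^14 = 1.75×10^-3 m = 1.75 mm.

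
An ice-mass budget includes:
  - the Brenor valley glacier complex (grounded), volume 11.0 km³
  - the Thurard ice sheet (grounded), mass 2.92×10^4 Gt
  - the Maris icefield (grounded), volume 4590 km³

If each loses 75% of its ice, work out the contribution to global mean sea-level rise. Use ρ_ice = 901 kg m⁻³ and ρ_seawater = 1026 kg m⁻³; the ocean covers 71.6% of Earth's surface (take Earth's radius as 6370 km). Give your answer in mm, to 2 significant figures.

Brenor: 0.75 × 11.0 km³ × (901/1026) = 7.245 km³ of water.
Thurard: 0.75 × 2.92×10^4 Gt = 2.190×10^16 kg; dividing by ρ_w = 1026 kg m⁻³ gives 2.135×10^13 m³ of water.
Maris: 0.75 × 4590 km³ × (901/1026) = 3023 km³ of water.
Total added water ≈ 2.438×10^13 m³ over 3.65×10^14 m² → Δh = 0.0668 m = 67 mm.

≈ 67 mm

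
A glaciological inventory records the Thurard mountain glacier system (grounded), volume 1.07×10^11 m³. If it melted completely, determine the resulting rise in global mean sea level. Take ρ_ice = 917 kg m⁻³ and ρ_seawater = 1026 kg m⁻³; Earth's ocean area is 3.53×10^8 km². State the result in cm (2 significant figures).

≈ 0.027 cm

Thurard: 1.07×10^11 m³ × (917/1026) = 9.563×10^10 m³ of water.
Spread over 3.53×10^14 m² of ocean, Δh = 9.563×10^10 / 3.53×10^14 = 2.71×10^-4 m = 0.027 cm.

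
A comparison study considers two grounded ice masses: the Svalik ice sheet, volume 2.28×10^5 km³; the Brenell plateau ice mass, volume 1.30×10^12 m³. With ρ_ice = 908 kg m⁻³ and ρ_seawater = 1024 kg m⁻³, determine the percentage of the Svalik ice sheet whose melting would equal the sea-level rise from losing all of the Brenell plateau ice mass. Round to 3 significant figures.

Equal sea-level rise means equal mass of meltwater, i.e. equal mass of ice lost.
Ice mass of Brenell: 1.180×10^15 kg; ice mass of Svalik: 2.070×10^17 kg.
Fraction required = 1.180×10^15 / 2.070×10^17 = 5.70×10^-3 → 0.570 %.

≈ 0.570 %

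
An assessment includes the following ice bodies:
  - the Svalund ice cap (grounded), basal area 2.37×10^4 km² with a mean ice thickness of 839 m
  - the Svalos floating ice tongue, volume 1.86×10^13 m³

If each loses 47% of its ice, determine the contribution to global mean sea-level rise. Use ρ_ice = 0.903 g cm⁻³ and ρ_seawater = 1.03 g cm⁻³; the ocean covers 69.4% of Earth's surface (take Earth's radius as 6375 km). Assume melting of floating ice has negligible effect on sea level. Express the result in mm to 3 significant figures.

≈ 23.1 mm

Svalund: ice volume = 2.37×10^4 km² × 839 m = 1.988×10^4 km³; 0.47 × 1.988×10^4 × (903/1030) = 8193 km³ of water.
The Svalos floating ice tongue is floating and already displaces its own weight of water, so its melt adds essentially nothing to sea level.
Total added water ≈ 8.193×10^12 m³ over 3.54×10^14 m² → Δh = 0.0231 m = 23.1 mm.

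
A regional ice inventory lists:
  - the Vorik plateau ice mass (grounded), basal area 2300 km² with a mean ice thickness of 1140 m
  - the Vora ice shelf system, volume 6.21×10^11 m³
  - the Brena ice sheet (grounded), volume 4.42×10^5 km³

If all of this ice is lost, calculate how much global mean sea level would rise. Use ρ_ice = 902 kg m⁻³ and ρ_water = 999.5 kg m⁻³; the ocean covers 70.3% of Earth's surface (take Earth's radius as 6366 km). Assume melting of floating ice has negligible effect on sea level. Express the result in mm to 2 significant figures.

≈ 1100 mm

Vorik: ice volume = 2300 km² × 1140 m = 2622 km³; 2622 × (902/999.5) = 2366 km³ of water.
The Vora ice shelf system is floating and already displaces its own weight of water, so its melt adds essentially nothing to sea level.
Brena: 4.42×10^5 km³ × (902/999.5) = 3.989×10^5 km³ of water.
Total added water ≈ 4.012×10^14 m³ over 3.58×10^14 m² → Δh = 1.12 m = 1100 mm.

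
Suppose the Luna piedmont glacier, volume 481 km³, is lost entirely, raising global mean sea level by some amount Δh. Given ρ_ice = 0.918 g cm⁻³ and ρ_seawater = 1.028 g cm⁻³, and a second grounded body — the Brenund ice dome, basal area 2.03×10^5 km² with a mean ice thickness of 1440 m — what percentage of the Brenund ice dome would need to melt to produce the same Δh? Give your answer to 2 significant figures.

Equal sea-level rise means equal mass of meltwater, i.e. equal mass of ice lost.
Ice mass of Luna: 4.416×10^14 kg; ice mass of Brenund: 2.683×10^17 kg.
Fraction required = 4.416×10^14 / 2.683×10^17 = 1.65×10^-3 → 0.16 %.

≈ 0.16 %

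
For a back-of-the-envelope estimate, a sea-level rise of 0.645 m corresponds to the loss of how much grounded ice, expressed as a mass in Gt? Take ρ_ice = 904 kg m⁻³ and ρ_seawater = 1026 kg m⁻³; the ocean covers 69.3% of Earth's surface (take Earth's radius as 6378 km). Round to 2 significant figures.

≈ 2.3×10^5 Gt

Required water volume = Δh × A = 0.645 m × 3.54×10^14 m² = 2.285×10^14 m³.
ρ_w = 1026 kg m⁻³, so the mass of water = 2.285×10^14 m³ × 1026 kg m⁻³ = 2.344×10^17 kg = 2.3×10^5 Gt (and the same mass of ice, by conservation).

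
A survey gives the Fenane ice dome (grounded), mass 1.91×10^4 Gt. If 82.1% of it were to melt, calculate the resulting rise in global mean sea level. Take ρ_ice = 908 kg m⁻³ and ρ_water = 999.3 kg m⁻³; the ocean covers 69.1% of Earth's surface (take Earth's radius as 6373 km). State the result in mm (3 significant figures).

Fenane: 0.821 × 1.91×10^4 Gt = 1.568×10^16 kg; dividing by ρ_w = 999.3 kg m⁻³ gives 1.569×10^13 m³ of water.
Spread over 3.53×10^14 m² of ocean, Δh = 1.569×10^13 / 3.53×10^14 = 0.0445 m = 44.5 mm.

≈ 44.5 mm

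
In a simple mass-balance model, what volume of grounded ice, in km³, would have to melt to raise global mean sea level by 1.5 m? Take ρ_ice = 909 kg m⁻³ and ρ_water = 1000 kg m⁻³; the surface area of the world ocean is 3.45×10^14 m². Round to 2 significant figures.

≈ 5.7×10^5 km³

Required water volume = Δh × A = 1.5 m × 3.45×10^14 m² = 5.175×10^14 m³ = 5.175×10^5 km³.
Ice volume = water volume × ρ_w/ρ_ice = 5.175×10^5 × 1000/909 = 5.7×10^5 km³.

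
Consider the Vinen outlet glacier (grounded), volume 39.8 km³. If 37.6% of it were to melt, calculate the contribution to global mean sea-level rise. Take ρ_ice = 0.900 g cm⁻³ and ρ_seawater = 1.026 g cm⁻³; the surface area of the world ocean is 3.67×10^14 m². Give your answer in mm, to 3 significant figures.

Vinen: 0.376 × 39.8 km³ × (900/1026) = 13.13 km³ of water.
Spread over 3.67×10^14 m² of ocean, Δh = 1.313×10^10 / 3.67×10^14 = 3.58×10^-5 m = 0.0358 mm.

≈ 0.0358 mm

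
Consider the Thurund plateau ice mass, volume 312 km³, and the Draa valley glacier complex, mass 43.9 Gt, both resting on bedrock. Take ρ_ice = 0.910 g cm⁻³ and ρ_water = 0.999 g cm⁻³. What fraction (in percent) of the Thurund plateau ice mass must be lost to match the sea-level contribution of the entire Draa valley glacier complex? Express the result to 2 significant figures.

Equal sea-level rise means equal mass of meltwater, i.e. equal mass of ice lost.
Ice mass of Draa: 4.390×10^13 kg; ice mass of Thurund: 2.839×10^14 kg.
Fraction required = 4.390×10^13 / 2.839×10^14 = 0.155 → 15 %.

≈ 15 %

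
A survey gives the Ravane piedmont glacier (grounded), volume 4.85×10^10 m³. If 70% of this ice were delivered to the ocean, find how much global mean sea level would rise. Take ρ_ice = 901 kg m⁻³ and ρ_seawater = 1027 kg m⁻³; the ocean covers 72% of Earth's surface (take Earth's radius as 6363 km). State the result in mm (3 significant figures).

≈ 0.0813 mm

Ravane: 0.7 × 4.85×10^10 m³ × (901/1027) = 2.978×10^10 m³ of water.
Spread over 3.66×10^14 m² of ocean, Δh = 2.978×10^10 / 3.66×10^14 = 8.13×10^-5 m = 0.0813 mm.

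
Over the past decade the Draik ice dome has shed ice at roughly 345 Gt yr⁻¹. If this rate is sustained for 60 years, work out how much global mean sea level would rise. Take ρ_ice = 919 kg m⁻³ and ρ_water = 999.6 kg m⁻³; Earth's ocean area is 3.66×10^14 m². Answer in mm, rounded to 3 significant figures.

≈ 56.6 mm

Total mass lost = 345 Gt/yr × 60 yr = 2.070×10^4 Gt = 2.070×10^16 kg.
ρ_w = 999.6 kg m⁻³, so water volume = 2.070×10^16 / 999.6 = 2.071×10^13 m³.
Δh = 2.071×10^13 / 3.66×10^14 = 0.0566 m = 56.6 mm.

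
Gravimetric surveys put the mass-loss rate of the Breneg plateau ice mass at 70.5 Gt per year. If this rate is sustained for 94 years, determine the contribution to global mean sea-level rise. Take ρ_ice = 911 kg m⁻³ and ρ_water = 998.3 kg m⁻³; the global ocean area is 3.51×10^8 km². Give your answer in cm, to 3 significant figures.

≈ 1.89 cm

Total mass lost = 70.5 Gt/yr × 94 yr = 6627 Gt = 6.627×10^15 kg.
ρ_w = 998.3 kg m⁻³, so water volume = 6.627×10^15 / 998.3 = 6.638×10^12 m³.
Δh = 6.638×10^12 / 3.51×10^14 = 0.0189 m = 1.89 cm.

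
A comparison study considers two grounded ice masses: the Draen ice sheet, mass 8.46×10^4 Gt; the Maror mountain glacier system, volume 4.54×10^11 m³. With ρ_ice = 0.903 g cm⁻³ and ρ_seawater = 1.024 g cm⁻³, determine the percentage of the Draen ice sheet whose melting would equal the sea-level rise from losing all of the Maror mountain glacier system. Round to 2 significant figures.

≈ 0.48 %

Equal sea-level rise means equal mass of meltwater, i.e. equal mass of ice lost.
Ice mass of Maror: 4.100×10^14 kg; ice mass of Draen: 8.460×10^16 kg.
Fraction required = 4.100×10^14 / 8.460×10^16 = 4.85×10^-3 → 0.48 %.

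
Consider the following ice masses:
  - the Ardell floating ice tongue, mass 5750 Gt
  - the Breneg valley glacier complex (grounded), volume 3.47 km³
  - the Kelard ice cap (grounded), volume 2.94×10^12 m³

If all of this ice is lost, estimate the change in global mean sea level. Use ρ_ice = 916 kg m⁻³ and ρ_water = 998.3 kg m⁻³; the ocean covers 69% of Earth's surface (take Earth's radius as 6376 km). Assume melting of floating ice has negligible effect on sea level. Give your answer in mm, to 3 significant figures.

The Ardell floating ice tongue is floating and already displaces its own weight of water, so its melt adds essentially nothing to sea level.
Breneg: 3.47 km³ × (916/998.3) = 3.184 km³ of water.
Kelard: 2.94×10^12 m³ × (916/998.3) = 2.698×10^12 m³ of water.
Total added water ≈ 2.701×10^12 m³ over 3.52×10^14 m² → Δh = 7.66×10^-3 m = 7.66 mm.

≈ 7.66 mm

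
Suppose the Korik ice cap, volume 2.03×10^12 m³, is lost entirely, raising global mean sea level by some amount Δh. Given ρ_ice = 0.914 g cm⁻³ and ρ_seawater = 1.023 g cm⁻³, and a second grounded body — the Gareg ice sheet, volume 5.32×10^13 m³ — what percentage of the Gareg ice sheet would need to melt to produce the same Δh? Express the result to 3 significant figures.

≈ 3.82 %

Equal sea-level rise means equal mass of meltwater, i.e. equal mass of ice lost.
Ice mass of Korik: 1.855×10^15 kg; ice mass of Gareg: 4.862×10^16 kg.
Fraction required = 1.855×10^15 / 4.862×10^16 = 0.0382 → 3.82 %.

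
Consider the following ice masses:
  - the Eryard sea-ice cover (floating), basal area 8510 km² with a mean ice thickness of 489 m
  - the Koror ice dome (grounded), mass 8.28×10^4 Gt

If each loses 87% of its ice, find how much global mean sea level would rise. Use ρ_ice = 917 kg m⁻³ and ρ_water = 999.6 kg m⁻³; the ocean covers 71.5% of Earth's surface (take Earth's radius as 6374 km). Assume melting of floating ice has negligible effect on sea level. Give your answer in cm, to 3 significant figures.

The Eryard sea-ice cover is floating and already displaces its own weight of water, so its melt adds essentially nothing to sea level.
Koror: 0.87 × 8.28×10^4 Gt = 7.204×10^16 kg; dividing by ρ_w = 999.6 kg m⁻³ gives 7.206×10^13 m³ of water.
Total added water ≈ 7.206×10^13 m³ over 3.65×10^14 m² → Δh = 0.197 m = 19.7 cm.

≈ 19.7 cm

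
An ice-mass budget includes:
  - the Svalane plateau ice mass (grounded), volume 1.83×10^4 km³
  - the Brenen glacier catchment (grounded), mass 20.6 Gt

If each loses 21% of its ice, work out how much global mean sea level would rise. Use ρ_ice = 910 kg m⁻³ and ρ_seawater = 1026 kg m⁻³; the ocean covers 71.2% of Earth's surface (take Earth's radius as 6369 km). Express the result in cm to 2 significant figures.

Svalane: 0.21 × 1.83×10^4 km³ × (910/1026) = 3409 km³ of water.
Brenen: 0.21 × 20.6 Gt = 4.326×10^12 kg; dividing by ρ_w = 1026 kg m⁻³ gives 4.216×10^9 m³ of water.
Total added water ≈ 3.413×10^12 m³ over 3.63×10^14 m² → Δh = 9.40×10^-3 m = 0.94 cm.

≈ 0.94 cm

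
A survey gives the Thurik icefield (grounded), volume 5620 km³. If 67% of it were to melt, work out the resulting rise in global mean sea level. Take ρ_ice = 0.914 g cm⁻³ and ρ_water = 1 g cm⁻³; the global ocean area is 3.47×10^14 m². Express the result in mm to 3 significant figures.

≈ 9.92 mm

Thurik: 0.67 × 5620 km³ × (914/1000) = 3442 km³ of water.
Spread over 3.47×10^14 m² of ocean, Δh = 3.442×10^12 / 3.47×10^14 = 9.92×10^-3 m = 9.92 mm.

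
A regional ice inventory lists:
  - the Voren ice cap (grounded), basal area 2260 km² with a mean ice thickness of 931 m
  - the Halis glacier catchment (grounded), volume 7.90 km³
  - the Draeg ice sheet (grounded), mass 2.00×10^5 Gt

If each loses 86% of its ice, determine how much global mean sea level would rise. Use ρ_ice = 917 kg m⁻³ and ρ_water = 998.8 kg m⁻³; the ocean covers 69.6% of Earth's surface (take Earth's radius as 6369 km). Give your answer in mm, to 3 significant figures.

≈ 490 mm

Voren: ice volume = 2260 km² × 931 m = 2104 km³; 0.86 × 2104 × (917/998.8) = 1661 km³ of water.
Halis: 0.86 × 7.90 km³ × (917/998.8) = 6.238 km³ of water.
Draeg: 0.86 × 2.00×10^5 Gt = 1.720×10^17 kg; dividing by ρ_w = 998.8 kg m⁻³ gives 1.722×10^14 m³ of water.
Total added water ≈ 1.739×10^14 m³ over 3.55×10^14 m² → Δh = 0.490 m = 490 mm.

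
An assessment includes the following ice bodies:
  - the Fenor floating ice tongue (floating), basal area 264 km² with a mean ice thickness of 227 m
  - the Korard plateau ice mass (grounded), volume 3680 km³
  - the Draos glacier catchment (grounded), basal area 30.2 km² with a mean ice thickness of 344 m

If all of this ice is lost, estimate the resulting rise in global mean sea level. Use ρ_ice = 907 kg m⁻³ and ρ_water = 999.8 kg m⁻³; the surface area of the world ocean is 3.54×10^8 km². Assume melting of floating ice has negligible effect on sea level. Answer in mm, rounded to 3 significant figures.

≈ 9.46 mm

The Fenor floating ice tongue is floating and already displaces its own weight of water, so its melt adds essentially nothing to sea level.
Korard: 3680 km³ × (907/999.8) = 3338 km³ of water.
Draos: ice volume = 30.2 km² × 344 m = 10.39 km³; 10.39 × (907/999.8) = 9.425 km³ of water.
Total added water ≈ 3.348×10^12 m³ over 3.54×10^14 m² → Δh = 9.46×10^-3 m = 9.46 mm.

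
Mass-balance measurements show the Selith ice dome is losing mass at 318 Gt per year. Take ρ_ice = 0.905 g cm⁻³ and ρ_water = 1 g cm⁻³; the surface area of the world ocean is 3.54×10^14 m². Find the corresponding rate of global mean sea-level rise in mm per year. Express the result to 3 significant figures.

≈ 0.898 mm/yr

ρ_w = 1 g cm⁻³ = 1000 kg m⁻³. Annual water volume added = 318 Gt / ρ_w = 3.180×10^14 kg / 1000 kg m⁻³ = 3.180×10^11 m³.
Δh per year = 3.180×10^11 / 3.54×10^14 = 8.98×10^-4 m = 0.898 mm.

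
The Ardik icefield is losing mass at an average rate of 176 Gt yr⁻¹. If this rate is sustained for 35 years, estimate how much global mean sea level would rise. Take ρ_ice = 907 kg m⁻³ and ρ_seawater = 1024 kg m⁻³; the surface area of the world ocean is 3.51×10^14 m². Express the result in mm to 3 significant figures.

≈ 17.1 mm

Total mass lost = 176 Gt/yr × 35 yr = 6160 Gt = 6.160×10^15 kg.
ρ_w = 1024 kg m⁻³, so water volume = 6.160×10^15 / 1024 = 6.016×10^12 m³.
Δh = 6.016×10^12 / 3.51×10^14 = 0.0171 m = 17.1 mm.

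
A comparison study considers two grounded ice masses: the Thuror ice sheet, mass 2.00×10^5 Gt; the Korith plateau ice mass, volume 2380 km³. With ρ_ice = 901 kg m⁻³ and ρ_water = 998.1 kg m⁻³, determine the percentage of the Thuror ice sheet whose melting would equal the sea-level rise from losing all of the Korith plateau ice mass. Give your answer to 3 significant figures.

≈ 1.07 %

Equal sea-level rise means equal mass of meltwater, i.e. equal mass of ice lost.
Ice mass of Korith: 2.144×10^15 kg; ice mass of Thuror: 2.000×10^17 kg.
Fraction required = 2.144×10^15 / 2.000×10^17 = 0.0107 → 1.07 %.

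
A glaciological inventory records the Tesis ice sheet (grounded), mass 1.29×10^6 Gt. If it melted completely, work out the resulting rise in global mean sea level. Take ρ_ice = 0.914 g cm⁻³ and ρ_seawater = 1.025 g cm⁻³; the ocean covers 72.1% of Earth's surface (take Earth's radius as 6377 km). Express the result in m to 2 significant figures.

≈ 3.4 m

Tesis: 1.29×10^6 Gt = 1.290×10^18 kg; dividing by ρ_w = 1.025 g cm⁻³ = 1025 kg m⁻³ gives 1.259×10^15 m³ of water.
Spread over 3.68×10^14 m² of ocean, Δh = 1.259×10^15 / 3.68×10^14 = 3.42 m.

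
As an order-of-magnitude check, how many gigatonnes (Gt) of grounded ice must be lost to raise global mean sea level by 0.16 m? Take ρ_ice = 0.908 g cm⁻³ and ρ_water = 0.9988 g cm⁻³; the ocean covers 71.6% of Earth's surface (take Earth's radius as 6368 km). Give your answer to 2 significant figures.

Required water volume = Δh × A = 0.16 m × 3.65×10^14 m² = 5.838×10^13 m³.
ρ_w = 0.9988 g cm⁻³ = 998.8 kg m⁻³, so the mass of water = 5.838×10^13 m³ × 998.8 kg m⁻³ = 5.831×10^16 kg = 5.8×10^4 Gt (and the same mass of ice, by conservation).

≈ 5.8×10^4 Gt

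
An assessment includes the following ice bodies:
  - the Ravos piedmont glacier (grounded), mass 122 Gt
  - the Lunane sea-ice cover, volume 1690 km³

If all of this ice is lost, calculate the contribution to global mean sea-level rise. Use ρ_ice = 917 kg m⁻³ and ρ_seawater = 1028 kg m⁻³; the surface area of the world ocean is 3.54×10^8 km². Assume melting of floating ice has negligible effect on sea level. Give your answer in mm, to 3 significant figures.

Ravos: 122 Gt = 1.220×10^14 kg; dividing by ρ_w = 1028 kg m⁻³ gives 1.187×10^11 m³ of water.
The Lunane sea-ice cover is floating and already displaces its own weight of water, so its melt adds essentially nothing to sea level.
Total added water ≈ 1.187×10^11 m³ over 3.54×10^14 m² → Δh = 3.35×10^-4 m = 0.335 mm.

≈ 0.335 mm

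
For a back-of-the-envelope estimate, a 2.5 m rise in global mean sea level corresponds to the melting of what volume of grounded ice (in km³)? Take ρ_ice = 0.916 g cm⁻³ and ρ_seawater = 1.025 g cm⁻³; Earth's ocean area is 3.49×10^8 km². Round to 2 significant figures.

≈ 9.8×10^5 km³

Required water volume = Δh × A = 2.5 m × 3.49×10^14 m² = 8.725×10^14 m³ = 8.725×10^5 km³.
Ice volume = water volume × ρ_w/ρ_ice = 8.725×10^5 × 1025/916 = 9.8×10^5 km³.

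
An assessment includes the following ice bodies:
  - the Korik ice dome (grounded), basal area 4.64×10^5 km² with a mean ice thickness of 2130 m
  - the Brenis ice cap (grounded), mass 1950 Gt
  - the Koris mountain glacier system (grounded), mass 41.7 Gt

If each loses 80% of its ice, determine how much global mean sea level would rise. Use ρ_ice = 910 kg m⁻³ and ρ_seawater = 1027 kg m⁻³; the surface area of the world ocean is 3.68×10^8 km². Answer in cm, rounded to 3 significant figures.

Korik: ice volume = 4.64×10^5 km² × 2130 m = 9.883×10^5 km³; 0.8 × 9.883×10^5 × (910/1027) = 7.006×10^5 km³ of water.
Brenis: 0.8 × 1950 Gt = 1.560×10^15 kg; dividing by ρ_w = 1027 kg m⁻³ gives 1.519×10^12 m³ of water.
Koris: 0.8 × 41.7 Gt = 3.336×10^13 kg; dividing by ρ_w = 1027 kg m⁻³ gives 3.248×10^10 m³ of water.
Total added water ≈ 7.021×10^14 m³ over 3.68×10^14 m² → Δh = 1.91 m = 191 cm.

≈ 191 cm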